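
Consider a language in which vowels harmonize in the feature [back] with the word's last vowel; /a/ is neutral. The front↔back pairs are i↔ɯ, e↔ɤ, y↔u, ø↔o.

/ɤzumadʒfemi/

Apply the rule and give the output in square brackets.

[ezymadʒfemi]

/ɤ/ harmonizes with /i/ ([-back]) → [e]
/u/ harmonizes with /i/ ([-back]) → [y]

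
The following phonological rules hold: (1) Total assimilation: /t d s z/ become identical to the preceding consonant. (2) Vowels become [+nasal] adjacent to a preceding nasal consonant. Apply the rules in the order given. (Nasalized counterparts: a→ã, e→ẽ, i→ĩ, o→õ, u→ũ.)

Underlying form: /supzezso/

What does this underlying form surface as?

[suppezzo]

Rule 1: /z/ after /p/ → [p] (total assimilation)
Rule 1: /s/ after /z/ → [z] (total assimilation)
After rule 1: suppezzo
Rule 2: no segment meets the rule's conditions; no change.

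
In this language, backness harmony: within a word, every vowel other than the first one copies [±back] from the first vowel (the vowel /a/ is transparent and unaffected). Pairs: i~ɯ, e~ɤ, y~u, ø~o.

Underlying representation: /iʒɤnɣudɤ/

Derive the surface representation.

/ɤ/ harmonizes with /i/ ([-back]) → [e]
/u/ harmonizes with /i/ ([-back]) → [y]
/ɤ/ harmonizes with /i/ ([-back]) → [e]

[iʒenɣyde]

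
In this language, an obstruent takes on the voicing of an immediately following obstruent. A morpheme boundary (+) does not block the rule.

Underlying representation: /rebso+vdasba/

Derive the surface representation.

[repso+vdazba]

/b/ before /s/ (voiceless) → [p]
/s/ before /b/ (voiced) → [z]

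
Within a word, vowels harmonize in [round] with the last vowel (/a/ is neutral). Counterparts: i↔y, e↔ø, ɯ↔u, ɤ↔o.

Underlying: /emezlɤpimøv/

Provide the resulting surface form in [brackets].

/e/ harmonizes with /ø/ ([+round]) → [ø]
/e/ harmonizes with /ø/ ([+round]) → [ø]
/ɤ/ harmonizes with /ø/ ([+round]) → [o]
/i/ harmonizes with /ø/ ([+round]) → [y]

[ømøzlopymøv]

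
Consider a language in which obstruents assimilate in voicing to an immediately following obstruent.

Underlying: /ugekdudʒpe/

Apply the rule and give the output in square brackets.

/k/ before /d/ (voiced) → [g]
/dʒ/ before /p/ (voiceless) → [tʃ]

[ugegdutʃpe]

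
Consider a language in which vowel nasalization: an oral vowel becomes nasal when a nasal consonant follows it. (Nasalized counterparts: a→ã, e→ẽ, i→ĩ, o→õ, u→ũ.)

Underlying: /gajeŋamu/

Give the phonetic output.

[gajẽŋãmu]

/e/ before nasal /ŋ/ → [ẽ]
/a/ before nasal /m/ → [ã]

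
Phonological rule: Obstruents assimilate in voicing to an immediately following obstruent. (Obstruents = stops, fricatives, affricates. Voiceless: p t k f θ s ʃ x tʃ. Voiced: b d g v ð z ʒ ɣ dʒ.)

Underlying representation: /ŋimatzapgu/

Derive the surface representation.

[ŋimadzabgu]

/t/ before /z/ (voiced) → [d]
/p/ before /g/ (voiced) → [b]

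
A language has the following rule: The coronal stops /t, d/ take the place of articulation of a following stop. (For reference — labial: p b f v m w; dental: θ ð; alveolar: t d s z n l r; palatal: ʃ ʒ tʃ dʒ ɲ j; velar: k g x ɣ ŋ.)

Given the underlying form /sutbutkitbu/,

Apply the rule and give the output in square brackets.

/t/ before /b/ (labial) → [p]
/t/ before /k/ (velar) → [k]
/t/ before /b/ (labial) → [p]

[supbukkipbu]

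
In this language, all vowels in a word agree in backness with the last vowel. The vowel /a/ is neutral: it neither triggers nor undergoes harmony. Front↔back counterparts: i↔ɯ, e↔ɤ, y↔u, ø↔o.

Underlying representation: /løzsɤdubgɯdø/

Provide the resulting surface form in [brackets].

/ɤ/ harmonizes with /ø/ ([-back]) → [e]
/u/ harmonizes with /ø/ ([-back]) → [y]
/ɯ/ harmonizes with /ø/ ([-back]) → [i]

[løzsedybgidø]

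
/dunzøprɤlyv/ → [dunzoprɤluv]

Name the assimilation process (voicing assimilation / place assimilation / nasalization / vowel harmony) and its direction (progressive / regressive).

/ø/→[o] /y/→[u].
Vowels agree with the first vowel, so the harmony is progressive.

vowel harmony, progressive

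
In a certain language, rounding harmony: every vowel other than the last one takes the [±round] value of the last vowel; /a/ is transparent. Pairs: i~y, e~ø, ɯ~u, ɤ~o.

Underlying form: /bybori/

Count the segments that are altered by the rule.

2

/y/ harmonizes with /i/ ([-round]) → [i]
/o/ harmonizes with /i/ ([-round]) → [ɤ]
2 segments change.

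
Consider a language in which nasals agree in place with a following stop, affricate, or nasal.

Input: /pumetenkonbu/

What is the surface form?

/n/ before /k/ (velar) → [ŋ]
/n/ before /b/ (labial) → [m]

[pumeteŋkombu]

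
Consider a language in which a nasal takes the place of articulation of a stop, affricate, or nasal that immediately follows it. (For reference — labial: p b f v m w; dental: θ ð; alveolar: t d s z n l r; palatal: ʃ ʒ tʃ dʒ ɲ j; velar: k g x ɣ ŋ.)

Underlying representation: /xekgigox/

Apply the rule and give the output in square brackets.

no segment meets the rule's conditions; no change.

[xekgigox]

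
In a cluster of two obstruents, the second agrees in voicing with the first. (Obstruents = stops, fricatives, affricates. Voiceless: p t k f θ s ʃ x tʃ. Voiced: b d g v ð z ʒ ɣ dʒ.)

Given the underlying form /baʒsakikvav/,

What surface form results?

/s/ after /ʒ/ (voiced) → [z]
/v/ after /k/ (voiceless) → [f]

[baʒzakikfav]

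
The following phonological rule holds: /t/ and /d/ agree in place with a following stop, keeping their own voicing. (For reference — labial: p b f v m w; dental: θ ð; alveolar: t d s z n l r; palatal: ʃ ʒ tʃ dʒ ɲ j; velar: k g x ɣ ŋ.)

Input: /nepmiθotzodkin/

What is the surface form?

/d/ before /k/ (velar) → [g]

[nepmiθotzogkin]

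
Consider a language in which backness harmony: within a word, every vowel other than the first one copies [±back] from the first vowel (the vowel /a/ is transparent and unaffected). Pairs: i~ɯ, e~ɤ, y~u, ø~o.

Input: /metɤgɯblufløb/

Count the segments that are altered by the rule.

/ɤ/ harmonizes with /e/ ([-back]) → [e]
/ɯ/ harmonizes with /e/ ([-back]) → [i]
/u/ harmonizes with /e/ ([-back]) → [y]
3 segments change.

3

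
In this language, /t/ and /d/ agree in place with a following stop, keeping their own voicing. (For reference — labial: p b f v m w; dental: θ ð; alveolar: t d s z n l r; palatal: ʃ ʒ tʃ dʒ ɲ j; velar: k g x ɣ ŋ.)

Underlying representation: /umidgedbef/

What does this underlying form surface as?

[umiggebbef]

/d/ before /g/ (velar) → [g]
/d/ before /b/ (labial) → [b]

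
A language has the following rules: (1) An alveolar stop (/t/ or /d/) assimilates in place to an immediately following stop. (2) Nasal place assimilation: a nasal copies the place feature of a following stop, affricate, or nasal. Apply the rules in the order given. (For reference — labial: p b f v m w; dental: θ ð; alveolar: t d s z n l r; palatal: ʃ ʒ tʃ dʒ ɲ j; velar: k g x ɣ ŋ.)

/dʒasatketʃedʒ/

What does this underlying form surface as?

Rule 1: /t/ before /k/ (velar) → [k]
After rule 1: dʒasakketʃedʒ
Rule 2: no segment meets the rule's conditions; no change.

[dʒasakketʃedʒ]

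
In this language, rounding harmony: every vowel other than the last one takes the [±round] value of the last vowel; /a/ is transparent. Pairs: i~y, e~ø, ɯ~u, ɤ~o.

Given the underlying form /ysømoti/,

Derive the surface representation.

/y/ harmonizes with /i/ ([-round]) → [i]
/ø/ harmonizes with /i/ ([-round]) → [e]
/o/ harmonizes with /i/ ([-round]) → [ɤ]

[isemɤti]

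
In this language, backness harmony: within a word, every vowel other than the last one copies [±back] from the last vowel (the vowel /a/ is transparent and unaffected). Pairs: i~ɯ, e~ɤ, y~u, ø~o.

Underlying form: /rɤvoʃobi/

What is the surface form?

[revøʃøbi]

/ɤ/ harmonizes with /i/ ([-back]) → [e]
/o/ harmonizes with /i/ ([-back]) → [ø]
/o/ harmonizes with /i/ ([-back]) → [ø]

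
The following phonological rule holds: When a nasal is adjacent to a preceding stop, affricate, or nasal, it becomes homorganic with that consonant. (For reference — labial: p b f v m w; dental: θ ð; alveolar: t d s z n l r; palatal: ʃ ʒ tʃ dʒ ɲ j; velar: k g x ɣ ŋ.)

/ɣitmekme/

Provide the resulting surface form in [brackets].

/m/ after /t/ (alveolar) → [n]
/m/ after /k/ (velar) → [ŋ]

[ɣitnekŋe]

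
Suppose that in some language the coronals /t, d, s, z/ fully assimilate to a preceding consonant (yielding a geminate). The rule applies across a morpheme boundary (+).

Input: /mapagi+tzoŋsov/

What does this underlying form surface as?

/z/ after /t/ → [t] (total assimilation)
/s/ after /ŋ/ → [ŋ] (total assimilation)

[mapagi+ttoŋŋov]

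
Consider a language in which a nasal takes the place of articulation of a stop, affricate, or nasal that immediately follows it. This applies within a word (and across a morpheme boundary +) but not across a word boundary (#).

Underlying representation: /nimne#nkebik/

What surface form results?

/m/ before /n/ (alveolar) → [n]
/n/ before /k/ (velar) → [ŋ]

[ninne#ŋkebik]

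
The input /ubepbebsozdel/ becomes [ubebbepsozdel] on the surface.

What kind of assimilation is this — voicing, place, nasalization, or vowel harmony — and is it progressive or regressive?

voicing assimilation, regressive

/p/→[b] /b/→[p].
Each target copies a feature from the following segment, so the direction is regressive.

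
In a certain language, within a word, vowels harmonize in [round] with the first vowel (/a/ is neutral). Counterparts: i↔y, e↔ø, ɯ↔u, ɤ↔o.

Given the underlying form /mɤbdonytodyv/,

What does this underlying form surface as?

[mɤbdɤnitɤdiv]

/o/ harmonizes with /ɤ/ ([-round]) → [ɤ]
/y/ harmonizes with /ɤ/ ([-round]) → [i]
/o/ harmonizes with /ɤ/ ([-round]) → [ɤ]
/y/ harmonizes with /ɤ/ ([-round]) → [i]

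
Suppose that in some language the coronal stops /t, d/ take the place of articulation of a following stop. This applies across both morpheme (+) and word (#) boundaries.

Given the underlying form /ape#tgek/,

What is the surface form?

[ape#kgek]

/t/ before /g/ (velar) → [k]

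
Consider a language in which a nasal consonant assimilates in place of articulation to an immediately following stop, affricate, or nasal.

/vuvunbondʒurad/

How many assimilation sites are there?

/n/ before /b/ (labial) → [m]
/n/ before /dʒ/ (palatal) → [ɲ]
2 segments change.

2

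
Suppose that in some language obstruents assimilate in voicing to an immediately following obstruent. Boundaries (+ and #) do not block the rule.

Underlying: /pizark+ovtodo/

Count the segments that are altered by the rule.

/v/ before /t/ (voiceless) → [f]
1 segment changes.

1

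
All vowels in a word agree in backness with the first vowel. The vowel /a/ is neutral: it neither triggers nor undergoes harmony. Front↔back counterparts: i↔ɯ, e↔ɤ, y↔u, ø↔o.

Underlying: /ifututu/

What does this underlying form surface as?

/u/ harmonizes with /i/ ([-back]) → [y]
/u/ harmonizes with /i/ ([-back]) → [y]
/u/ harmonizes with /i/ ([-back]) → [y]

[ifytyty]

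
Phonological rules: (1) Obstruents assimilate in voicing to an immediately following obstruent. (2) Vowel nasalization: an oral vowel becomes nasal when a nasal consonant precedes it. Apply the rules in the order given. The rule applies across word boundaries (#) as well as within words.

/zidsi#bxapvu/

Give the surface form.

[zitsi#pxabvu]

Rule 1: /d/ before /s/ (voiceless) → [t]
Rule 1: /b/ before /x/ (voiceless) → [p]
Rule 1: /p/ before /v/ (voiced) → [b]
After rule 1: zitsi#pxabvu
Rule 2: no segment meets the rule's conditions; no change.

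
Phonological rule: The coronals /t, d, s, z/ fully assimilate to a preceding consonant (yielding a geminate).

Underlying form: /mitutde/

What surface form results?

[mitutte]

/d/ after /t/ → [t] (total assimilation)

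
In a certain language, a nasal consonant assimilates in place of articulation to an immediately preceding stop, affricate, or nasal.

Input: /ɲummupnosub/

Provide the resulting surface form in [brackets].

[ɲummupmosub]

/n/ after /p/ (labial) → [m]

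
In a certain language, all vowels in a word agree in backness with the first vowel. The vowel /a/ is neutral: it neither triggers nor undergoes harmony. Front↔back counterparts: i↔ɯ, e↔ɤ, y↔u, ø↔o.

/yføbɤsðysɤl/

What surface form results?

[yføbesðysel]

/ɤ/ harmonizes with /y/ ([-back]) → [e]
/ɤ/ harmonizes with /y/ ([-back]) → [e]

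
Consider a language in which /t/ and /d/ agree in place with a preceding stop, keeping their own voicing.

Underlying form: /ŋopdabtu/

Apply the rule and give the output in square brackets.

/d/ after /p/ (labial) → [b]
/t/ after /b/ (labial) → [p]

[ŋopbabpu]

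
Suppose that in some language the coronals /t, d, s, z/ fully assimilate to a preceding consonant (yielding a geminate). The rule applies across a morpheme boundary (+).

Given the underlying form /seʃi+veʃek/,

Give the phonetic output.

no segment meets the rule's conditions; no change.

[seʃi+veʃek]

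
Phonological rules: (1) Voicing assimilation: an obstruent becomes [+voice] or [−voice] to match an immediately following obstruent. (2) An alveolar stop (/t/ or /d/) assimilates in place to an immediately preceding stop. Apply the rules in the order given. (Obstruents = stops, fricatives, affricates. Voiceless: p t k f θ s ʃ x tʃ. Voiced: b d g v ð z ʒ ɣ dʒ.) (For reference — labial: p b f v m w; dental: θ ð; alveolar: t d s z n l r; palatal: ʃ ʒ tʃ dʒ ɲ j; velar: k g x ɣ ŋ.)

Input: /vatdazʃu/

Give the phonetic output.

Rule 1: /t/ before /d/ (voiced) → [d]
Rule 1: /z/ before /ʃ/ (voiceless) → [s]
After rule 1: vaddasʃu
Rule 2: no segment meets the rule's conditions; no change.

[vaddasʃu]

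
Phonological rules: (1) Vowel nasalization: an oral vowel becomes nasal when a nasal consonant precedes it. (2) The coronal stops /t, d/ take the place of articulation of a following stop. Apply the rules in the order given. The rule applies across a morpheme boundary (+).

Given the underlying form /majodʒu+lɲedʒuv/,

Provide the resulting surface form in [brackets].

[mãjodʒu+lɲẽdʒuv]

Rule 1: /a/ after nasal /m/ → [ã]
Rule 1: /e/ after nasal /ɲ/ → [ẽ]
After rule 1: mãjodʒu+lɲẽdʒuv
Rule 2: no segment meets the rule's conditions; no change.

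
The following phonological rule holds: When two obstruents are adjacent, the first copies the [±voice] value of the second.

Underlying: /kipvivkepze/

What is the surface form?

[kibvifkebze]

/p/ before /v/ (voiced) → [b]
/v/ before /k/ (voiceless) → [f]
/p/ before /z/ (voiced) → [b]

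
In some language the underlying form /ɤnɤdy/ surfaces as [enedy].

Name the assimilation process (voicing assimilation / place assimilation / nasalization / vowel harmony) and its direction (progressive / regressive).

vowel harmony, regressive

/ɤ/→[e] /ɤ/→[e].
Vowels agree with the last vowel, so the harmony is regressive.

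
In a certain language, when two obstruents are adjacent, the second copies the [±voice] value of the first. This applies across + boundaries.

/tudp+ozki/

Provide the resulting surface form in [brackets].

[tudb+ozgi]

/p/ after /d/ (voiced) → [b]
/k/ after /z/ (voiced) → [g]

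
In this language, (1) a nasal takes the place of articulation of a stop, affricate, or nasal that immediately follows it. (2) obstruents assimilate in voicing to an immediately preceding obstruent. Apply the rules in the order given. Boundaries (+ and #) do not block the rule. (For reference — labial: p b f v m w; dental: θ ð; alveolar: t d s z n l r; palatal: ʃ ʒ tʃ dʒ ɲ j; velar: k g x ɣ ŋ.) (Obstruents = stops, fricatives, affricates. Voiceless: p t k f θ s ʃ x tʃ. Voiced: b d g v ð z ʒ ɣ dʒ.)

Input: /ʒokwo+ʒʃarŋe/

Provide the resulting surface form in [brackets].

Rule 1: no segment meets the rule's conditions; no change.
After rule 1: ʒokwo+ʒʃarŋe
Rule 2: /ʃ/ after /ʒ/ (voiced) → [ʒ]

[ʒokwo+ʒʒarŋe]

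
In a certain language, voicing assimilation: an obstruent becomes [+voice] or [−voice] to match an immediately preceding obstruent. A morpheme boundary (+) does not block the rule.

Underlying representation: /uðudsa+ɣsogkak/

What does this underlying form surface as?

/s/ after /d/ (voiced) → [z]
/s/ after /ɣ/ (voiced) → [z]
/k/ after /g/ (voiced) → [g]

[uðudza+ɣzoggak]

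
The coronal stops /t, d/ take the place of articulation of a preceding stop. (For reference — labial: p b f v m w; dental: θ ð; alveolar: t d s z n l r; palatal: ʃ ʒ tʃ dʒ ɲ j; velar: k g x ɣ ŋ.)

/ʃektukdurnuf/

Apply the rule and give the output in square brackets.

/t/ after /k/ (velar) → [k]
/d/ after /k/ (velar) → [g]

[ʃekkukgurnuf]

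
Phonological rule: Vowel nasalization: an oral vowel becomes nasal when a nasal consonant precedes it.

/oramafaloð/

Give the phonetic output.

/a/ after nasal /m/ → [ã]

[oramãfaloð]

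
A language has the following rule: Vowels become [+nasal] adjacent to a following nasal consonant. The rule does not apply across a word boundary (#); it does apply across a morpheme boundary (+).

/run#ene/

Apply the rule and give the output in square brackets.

[rũn#ẽne]

/u/ before nasal /n/ → [ũ]
/e/ before nasal /n/ → [ẽ]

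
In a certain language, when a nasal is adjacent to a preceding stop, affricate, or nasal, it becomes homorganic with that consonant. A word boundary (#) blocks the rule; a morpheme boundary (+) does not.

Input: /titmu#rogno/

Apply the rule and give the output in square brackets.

[titnu#rogŋo]

/m/ after /t/ (alveolar) → [n]
/n/ after /g/ (velar) → [ŋ]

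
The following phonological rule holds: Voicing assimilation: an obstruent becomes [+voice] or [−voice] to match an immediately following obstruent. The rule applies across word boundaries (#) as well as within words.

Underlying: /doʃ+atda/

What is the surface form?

/t/ before /d/ (voiced) → [d]

[doʃ+adda]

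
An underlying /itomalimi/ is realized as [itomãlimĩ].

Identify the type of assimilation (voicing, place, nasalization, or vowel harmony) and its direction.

nasalization, progressive

/a/→[ã] /i/→[ĩ].
Each target copies a feature from the preceding segment, so the direction is progressive.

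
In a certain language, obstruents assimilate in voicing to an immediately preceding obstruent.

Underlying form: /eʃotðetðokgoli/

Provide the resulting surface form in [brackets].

/ð/ after /t/ (voiceless) → [θ]
/ð/ after /t/ (voiceless) → [θ]
/g/ after /k/ (voiceless) → [k]

[eʃotθetθokkoli]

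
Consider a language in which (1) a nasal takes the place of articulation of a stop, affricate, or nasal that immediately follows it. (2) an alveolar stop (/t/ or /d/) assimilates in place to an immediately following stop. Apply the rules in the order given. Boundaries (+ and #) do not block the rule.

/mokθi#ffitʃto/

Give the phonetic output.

[mokθi#ffitʃto]

Rule 1: no segment meets the rule's conditions; no change.
After rule 1: mokθi#ffitʃto
Rule 2: no segment meets the rule's conditions; no change.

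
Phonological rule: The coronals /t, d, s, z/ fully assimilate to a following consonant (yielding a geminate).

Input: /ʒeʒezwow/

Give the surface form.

[ʒeʒewwow]

/z/ before /w/ → [w] (total assimilation)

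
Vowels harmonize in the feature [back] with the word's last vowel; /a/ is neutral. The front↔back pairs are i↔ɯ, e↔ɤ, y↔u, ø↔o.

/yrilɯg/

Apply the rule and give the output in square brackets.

[urɯlɯg]

/y/ harmonizes with /ɯ/ ([+back]) → [u]
/i/ harmonizes with /ɯ/ ([+back]) → [ɯ]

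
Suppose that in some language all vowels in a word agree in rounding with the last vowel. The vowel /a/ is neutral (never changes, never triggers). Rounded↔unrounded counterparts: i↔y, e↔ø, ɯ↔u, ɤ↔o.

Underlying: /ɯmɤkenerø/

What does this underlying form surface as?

[umokønørø]

/ɯ/ harmonizes with /ø/ ([+round]) → [u]
/ɤ/ harmonizes with /ø/ ([+round]) → [o]
/e/ harmonizes with /ø/ ([+round]) → [ø]
/e/ harmonizes with /ø/ ([+round]) → [ø]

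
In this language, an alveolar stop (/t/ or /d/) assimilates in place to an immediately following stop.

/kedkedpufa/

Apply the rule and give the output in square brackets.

[kegkebpufa]

/d/ before /k/ (velar) → [g]
/d/ before /p/ (labial) → [b]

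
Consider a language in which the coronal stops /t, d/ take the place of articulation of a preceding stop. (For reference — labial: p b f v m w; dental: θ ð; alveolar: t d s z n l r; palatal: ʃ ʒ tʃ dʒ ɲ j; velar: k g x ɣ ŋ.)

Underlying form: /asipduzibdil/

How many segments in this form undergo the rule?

/d/ after /p/ (labial) → [b]
/d/ after /b/ (labial) → [b]
2 segments change.

2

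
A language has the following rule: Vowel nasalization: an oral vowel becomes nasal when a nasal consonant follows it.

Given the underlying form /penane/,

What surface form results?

/e/ before nasal /n/ → [ẽ]
/a/ before nasal /n/ → [ã]

[pẽnãne]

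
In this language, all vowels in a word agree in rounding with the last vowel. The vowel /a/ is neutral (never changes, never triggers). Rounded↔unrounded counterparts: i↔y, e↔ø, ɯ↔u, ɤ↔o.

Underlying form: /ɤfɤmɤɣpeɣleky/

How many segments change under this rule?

5

/ɤ/ harmonizes with /y/ ([+round]) → [o]
/ɤ/ harmonizes with /y/ ([+round]) → [o]
/ɤ/ harmonizes with /y/ ([+round]) → [o]
/e/ harmonizes with /y/ ([+round]) → [ø]
/e/ harmonizes with /y/ ([+round]) → [ø]
5 segments change.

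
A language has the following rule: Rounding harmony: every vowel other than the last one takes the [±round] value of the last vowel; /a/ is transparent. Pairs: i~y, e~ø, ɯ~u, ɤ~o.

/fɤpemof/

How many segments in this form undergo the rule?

/ɤ/ harmonizes with /o/ ([+round]) → [o]
/e/ harmonizes with /o/ ([+round]) → [ø]
2 segments change.

2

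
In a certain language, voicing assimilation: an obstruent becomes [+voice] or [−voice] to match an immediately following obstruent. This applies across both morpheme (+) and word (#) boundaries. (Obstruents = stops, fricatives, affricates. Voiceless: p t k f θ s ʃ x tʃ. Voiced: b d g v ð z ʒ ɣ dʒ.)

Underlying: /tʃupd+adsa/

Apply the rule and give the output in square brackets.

[tʃubd+atsa]

/p/ before /d/ (voiced) → [b]
/d/ before /s/ (voiceless) → [t]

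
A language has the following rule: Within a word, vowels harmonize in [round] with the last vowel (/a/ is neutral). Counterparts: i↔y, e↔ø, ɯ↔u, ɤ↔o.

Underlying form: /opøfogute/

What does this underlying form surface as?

/o/ harmonizes with /e/ ([-round]) → [ɤ]
/ø/ harmonizes with /e/ ([-round]) → [e]
/o/ harmonizes with /e/ ([-round]) → [ɤ]
/u/ harmonizes with /e/ ([-round]) → [ɯ]

[ɤpefɤgɯte]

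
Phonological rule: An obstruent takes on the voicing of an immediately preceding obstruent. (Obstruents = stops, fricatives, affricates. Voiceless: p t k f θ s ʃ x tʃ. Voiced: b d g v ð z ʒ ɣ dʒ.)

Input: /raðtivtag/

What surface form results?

/t/ after /ð/ (voiced) → [d]
/t/ after /v/ (voiced) → [d]

[raðdivdag]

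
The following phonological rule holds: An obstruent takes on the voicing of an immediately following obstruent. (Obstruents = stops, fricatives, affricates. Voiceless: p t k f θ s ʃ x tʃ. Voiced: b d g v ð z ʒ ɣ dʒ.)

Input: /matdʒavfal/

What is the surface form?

/t/ before /dʒ/ (voiced) → [d]
/v/ before /f/ (voiceless) → [f]

[maddʒaffal]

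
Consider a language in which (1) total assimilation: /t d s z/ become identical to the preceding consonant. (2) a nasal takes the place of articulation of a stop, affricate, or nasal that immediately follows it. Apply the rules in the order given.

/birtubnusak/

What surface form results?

[birrubnusak]

Rule 1: /t/ after /r/ → [r] (total assimilation)
After rule 1: birrubnusak
Rule 2: no segment meets the rule's conditions; no change.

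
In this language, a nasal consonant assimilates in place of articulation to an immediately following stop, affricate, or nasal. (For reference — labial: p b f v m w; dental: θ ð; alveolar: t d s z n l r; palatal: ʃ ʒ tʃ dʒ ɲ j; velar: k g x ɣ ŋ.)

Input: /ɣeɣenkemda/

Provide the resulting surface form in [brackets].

/n/ before /k/ (velar) → [ŋ]
/m/ before /d/ (alveolar) → [n]

[ɣeɣeŋkenda]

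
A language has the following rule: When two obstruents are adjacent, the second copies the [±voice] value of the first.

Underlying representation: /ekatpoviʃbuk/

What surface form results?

[ekatpoviʃpuk]

/b/ after /ʃ/ (voiceless) → [p]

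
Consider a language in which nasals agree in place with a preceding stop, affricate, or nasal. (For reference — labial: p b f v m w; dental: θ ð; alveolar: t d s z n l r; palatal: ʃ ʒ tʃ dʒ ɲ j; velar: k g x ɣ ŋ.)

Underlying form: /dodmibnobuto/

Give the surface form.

[dodnibmobuto]

/m/ after /d/ (alveolar) → [n]
/n/ after /b/ (labial) → [m]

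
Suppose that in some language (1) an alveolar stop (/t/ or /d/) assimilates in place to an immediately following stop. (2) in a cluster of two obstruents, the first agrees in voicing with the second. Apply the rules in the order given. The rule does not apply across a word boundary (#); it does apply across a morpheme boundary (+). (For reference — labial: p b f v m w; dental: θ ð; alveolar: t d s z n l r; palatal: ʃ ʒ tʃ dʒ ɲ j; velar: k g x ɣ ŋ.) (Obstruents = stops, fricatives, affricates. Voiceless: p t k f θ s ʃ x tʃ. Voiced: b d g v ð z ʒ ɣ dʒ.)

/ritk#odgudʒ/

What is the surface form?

Rule 1: /t/ before /k/ (velar) → [k]
Rule 1: /d/ before /g/ (velar) → [g]
After rule 1: rikk#oggudʒ
Rule 2: no segment meets the rule's conditions; no change.

[rikk#oggudʒ]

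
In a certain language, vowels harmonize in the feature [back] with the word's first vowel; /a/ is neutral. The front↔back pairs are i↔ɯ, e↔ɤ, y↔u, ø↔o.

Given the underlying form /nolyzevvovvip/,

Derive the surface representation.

/y/ harmonizes with /o/ ([+back]) → [u]
/e/ harmonizes with /o/ ([+back]) → [ɤ]
/i/ harmonizes with /o/ ([+back]) → [ɯ]

[noluzɤvvovvɯp]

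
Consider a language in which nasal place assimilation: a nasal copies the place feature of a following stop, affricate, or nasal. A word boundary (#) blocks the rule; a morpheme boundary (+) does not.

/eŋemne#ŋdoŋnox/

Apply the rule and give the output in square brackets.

[eŋenne#ndonnox]

/m/ before /n/ (alveolar) → [n]
/ŋ/ before /d/ (alveolar) → [n]
/ŋ/ before /n/ (alveolar) → [n]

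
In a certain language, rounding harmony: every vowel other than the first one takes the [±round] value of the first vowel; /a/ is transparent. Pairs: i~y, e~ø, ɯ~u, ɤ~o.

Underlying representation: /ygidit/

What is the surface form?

/i/ harmonizes with /y/ ([+round]) → [y]
/i/ harmonizes with /y/ ([+round]) → [y]

[ygydyt]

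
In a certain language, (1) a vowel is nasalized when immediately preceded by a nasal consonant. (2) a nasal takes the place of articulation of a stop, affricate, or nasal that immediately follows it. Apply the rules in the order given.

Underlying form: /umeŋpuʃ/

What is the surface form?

Rule 1: /e/ after nasal /m/ → [ẽ]
After rule 1: umẽŋpuʃ
Rule 2: /ŋ/ before /p/ (labial) → [m]

[umẽmpuʃ]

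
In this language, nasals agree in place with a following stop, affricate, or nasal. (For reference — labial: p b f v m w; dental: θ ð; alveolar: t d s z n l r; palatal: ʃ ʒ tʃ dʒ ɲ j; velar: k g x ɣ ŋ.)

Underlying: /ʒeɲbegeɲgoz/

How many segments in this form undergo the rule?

2

/ɲ/ before /b/ (labial) → [m]
/ɲ/ before /g/ (velar) → [ŋ]
2 segments change.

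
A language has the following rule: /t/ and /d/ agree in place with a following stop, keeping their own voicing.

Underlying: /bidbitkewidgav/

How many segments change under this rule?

3

/d/ before /b/ (labial) → [b]
/t/ before /k/ (velar) → [k]
/d/ before /g/ (velar) → [g]
3 segments change.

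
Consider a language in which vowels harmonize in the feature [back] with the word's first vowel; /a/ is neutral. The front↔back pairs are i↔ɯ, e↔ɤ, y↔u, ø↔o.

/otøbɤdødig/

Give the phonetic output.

/ø/ harmonizes with /o/ ([+back]) → [o]
/ø/ harmonizes with /o/ ([+back]) → [o]
/i/ harmonizes with /o/ ([+back]) → [ɯ]

[otobɤdodɯg]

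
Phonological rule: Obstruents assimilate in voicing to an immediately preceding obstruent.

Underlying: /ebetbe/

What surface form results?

/b/ after /t/ (voiceless) → [p]

[ebetpe]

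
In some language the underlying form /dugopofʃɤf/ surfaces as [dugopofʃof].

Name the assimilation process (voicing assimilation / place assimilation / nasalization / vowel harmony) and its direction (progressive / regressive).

vowel harmony, progressive

/ɤ/→[o].
Vowels agree with the first vowel, so the harmony is progressive.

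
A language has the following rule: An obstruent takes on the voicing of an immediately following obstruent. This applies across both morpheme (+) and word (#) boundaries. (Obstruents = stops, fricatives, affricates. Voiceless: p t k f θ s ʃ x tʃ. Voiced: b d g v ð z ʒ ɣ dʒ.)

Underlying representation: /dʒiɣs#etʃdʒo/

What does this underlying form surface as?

/ɣ/ before /s/ (voiceless) → [x]
/tʃ/ before /dʒ/ (voiced) → [dʒ]

[dʒixs#edʒdʒo]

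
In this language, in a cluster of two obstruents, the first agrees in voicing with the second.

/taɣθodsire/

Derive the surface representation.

[taxθotsire]

/ɣ/ before /θ/ (voiceless) → [x]
/d/ before /s/ (voiceless) → [t]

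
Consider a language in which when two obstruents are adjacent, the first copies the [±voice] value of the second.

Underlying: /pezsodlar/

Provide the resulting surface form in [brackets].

/z/ before /s/ (voiceless) → [s]

[pessodlar]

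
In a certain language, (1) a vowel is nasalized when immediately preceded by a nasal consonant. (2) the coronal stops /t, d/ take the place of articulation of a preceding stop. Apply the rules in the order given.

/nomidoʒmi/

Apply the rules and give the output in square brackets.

[nõmĩdoʒmĩ]

Rule 1: /o/ after nasal /n/ → [õ]
Rule 1: /i/ after nasal /m/ → [ĩ]
Rule 1: /i/ after nasal /m/ → [ĩ]
After rule 1: nõmĩdoʒmĩ
Rule 2: no segment meets the rule's conditions; no change.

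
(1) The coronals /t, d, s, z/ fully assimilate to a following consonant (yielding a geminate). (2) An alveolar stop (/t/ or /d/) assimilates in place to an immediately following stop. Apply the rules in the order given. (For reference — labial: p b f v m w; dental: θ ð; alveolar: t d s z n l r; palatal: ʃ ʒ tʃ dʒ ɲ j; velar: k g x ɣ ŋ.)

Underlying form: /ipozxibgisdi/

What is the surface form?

[ipoxxibgiddi]

Rule 1: /z/ before /x/ → [x] (total assimilation)
Rule 1: /s/ before /d/ → [d] (total assimilation)
After rule 1: ipoxxibgiddi
Rule 2: no segment meets the rule's conditions; no change.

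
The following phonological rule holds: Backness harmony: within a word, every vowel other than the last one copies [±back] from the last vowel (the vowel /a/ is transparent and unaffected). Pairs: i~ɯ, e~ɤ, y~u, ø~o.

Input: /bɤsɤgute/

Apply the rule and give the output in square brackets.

/ɤ/ harmonizes with /e/ ([-back]) → [e]
/ɤ/ harmonizes with /e/ ([-back]) → [e]
/u/ harmonizes with /e/ ([-back]) → [y]

[besegyte]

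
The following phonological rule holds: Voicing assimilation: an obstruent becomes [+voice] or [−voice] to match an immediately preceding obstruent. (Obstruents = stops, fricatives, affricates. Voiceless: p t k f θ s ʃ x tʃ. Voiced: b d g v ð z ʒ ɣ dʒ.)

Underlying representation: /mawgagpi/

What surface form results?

[mawgagbi]

/p/ after /g/ (voiced) → [b]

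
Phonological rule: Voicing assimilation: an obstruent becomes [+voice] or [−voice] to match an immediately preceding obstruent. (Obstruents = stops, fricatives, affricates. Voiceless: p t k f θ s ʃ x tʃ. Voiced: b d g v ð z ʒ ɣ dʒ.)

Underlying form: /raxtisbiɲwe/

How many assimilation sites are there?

/b/ after /s/ (voiceless) → [p]
1 segment changes.

1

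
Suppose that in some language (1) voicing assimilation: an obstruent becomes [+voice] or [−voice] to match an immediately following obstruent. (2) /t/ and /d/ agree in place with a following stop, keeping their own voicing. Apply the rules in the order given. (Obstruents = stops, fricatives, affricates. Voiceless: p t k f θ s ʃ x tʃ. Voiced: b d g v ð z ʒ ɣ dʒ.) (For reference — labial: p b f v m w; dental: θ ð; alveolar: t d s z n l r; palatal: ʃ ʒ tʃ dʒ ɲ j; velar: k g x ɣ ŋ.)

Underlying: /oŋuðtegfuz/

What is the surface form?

[oŋuθtekfuz]

Rule 1: /ð/ before /t/ (voiceless) → [θ]
Rule 1: /g/ before /f/ (voiceless) → [k]
After rule 1: oŋuθtekfuz
Rule 2: no segment meets the rule's conditions; no change.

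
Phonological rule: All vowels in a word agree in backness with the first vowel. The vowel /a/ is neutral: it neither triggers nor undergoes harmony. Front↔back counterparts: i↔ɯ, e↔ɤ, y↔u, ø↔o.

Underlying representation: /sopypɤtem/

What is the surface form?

[sopupɤtɤm]

/y/ harmonizes with /o/ ([+back]) → [u]
/e/ harmonizes with /o/ ([+back]) → [ɤ]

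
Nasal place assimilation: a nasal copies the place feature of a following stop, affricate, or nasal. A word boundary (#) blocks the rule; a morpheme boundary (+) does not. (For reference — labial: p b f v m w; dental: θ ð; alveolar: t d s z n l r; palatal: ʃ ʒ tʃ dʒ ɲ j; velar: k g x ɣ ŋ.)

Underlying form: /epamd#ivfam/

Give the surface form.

[epand#ivfam]

/m/ before /d/ (alveolar) → [n]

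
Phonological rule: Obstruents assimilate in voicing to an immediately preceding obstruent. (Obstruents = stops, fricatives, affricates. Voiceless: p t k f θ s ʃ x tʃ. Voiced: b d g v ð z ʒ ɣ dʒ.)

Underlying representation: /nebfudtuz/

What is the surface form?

/f/ after /b/ (voiced) → [v]
/t/ after /d/ (voiced) → [d]

[nebvudduz]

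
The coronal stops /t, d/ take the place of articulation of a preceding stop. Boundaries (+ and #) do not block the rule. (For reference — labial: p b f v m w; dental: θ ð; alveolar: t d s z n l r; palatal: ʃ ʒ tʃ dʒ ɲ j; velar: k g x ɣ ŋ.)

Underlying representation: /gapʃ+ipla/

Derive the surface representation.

[gapʃ+ipla]

no segment meets the rule's conditions; no change.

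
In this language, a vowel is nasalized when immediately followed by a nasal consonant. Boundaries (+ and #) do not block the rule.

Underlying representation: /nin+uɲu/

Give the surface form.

[nĩn+ũɲu]

/i/ before nasal /n/ → [ĩ]
/u/ before nasal /ɲ/ → [ũ]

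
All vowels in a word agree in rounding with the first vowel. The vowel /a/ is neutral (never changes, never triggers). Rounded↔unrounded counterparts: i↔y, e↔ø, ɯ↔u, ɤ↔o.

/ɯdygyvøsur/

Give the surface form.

/y/ harmonizes with /ɯ/ ([-round]) → [i]
/y/ harmonizes with /ɯ/ ([-round]) → [i]
/ø/ harmonizes with /ɯ/ ([-round]) → [e]
/u/ harmonizes with /ɯ/ ([-round]) → [ɯ]

[ɯdigivesɯr]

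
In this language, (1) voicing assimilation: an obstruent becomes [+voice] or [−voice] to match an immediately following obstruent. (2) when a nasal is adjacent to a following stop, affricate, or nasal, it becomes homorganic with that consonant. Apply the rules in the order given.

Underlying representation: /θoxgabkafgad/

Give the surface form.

Rule 1: /x/ before /g/ (voiced) → [ɣ]
Rule 1: /b/ before /k/ (voiceless) → [p]
Rule 1: /f/ before /g/ (voiced) → [v]
After rule 1: θoɣgapkavgad
Rule 2: no segment meets the rule's conditions; no change.

[θoɣgapkavgad]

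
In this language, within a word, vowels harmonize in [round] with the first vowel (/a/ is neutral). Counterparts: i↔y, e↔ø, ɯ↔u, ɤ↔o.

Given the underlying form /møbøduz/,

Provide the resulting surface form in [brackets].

[møbøduz]

no segment meets the rule's conditions; no change.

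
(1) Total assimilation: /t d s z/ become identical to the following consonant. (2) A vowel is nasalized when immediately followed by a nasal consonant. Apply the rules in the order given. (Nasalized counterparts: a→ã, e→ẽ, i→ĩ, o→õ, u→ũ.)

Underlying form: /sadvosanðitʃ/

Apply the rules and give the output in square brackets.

[savvosãnðitʃ]

Rule 1: /d/ before /v/ → [v] (total assimilation)
After rule 1: savvosanðitʃ
Rule 2: /a/ before nasal /n/ → [ã]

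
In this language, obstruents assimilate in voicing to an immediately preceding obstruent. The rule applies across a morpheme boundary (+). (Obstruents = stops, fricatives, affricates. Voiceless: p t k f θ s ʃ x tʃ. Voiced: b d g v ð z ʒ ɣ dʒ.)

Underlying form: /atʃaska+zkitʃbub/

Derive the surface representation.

/k/ after /z/ (voiced) → [g]
/b/ after /tʃ/ (voiceless) → [p]

[atʃaska+zgitʃpub]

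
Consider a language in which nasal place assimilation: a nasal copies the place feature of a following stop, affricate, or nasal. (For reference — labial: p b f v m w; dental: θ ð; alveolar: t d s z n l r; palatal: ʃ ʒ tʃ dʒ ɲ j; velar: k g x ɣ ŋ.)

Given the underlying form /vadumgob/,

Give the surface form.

[vaduŋgob]

/m/ before /g/ (velar) → [ŋ]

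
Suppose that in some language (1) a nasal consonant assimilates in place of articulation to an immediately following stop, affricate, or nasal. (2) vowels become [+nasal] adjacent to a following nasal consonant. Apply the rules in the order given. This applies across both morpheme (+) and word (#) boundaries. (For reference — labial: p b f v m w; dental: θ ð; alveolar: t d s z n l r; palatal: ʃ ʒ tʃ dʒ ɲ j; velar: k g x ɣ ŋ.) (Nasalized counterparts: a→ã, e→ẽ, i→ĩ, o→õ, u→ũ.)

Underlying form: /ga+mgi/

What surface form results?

[gã+ŋgi]

Rule 1: /m/ before /g/ (velar) → [ŋ]
After rule 1: ga+ŋgi
Rule 2: /a/ before nasal /ŋ/ → [ã]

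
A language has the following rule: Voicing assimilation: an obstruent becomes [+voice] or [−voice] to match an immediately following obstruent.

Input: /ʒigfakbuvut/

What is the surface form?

[ʒikfagbuvut]

/g/ before /f/ (voiceless) → [k]
/k/ before /b/ (voiced) → [g]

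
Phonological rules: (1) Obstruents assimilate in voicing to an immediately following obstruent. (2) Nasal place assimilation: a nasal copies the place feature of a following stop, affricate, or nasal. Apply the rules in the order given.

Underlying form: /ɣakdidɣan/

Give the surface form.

Rule 1: /k/ before /d/ (voiced) → [g]
After rule 1: ɣagdidɣan
Rule 2: no segment meets the rule's conditions; no change.

[ɣagdidɣan]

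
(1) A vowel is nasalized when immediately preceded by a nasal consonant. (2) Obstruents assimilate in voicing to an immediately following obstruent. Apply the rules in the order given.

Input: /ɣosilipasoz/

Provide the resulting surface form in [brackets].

[ɣosilipasoz]

Rule 1: no segment meets the rule's conditions; no change.
After rule 1: ɣosilipasoz
Rule 2: no segment meets the rule's conditions; no change.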